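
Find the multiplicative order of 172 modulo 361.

19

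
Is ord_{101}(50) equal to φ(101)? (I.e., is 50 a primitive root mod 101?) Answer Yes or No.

φ(101) = 101 − 1 = 100 = 2^2 · 5^2.
An element g generates (Z/101Z)^× iff g^(100/q) ≢ 1 (mod 101) for each prime q ∈ {2, 5}.
50^50 ≡ 100 (mod 101)  [q = 2: ≢ 1 ✓]
50^20 ≡ 84 (mod 101)  [q = 5: ≢ 1 ✓]
All checks pass, so 50 has order 100 and is a primitive root modulo 101.

Yes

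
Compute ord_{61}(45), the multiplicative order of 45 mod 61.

By Lagrange's theorem, ord_61(45) divides φ(61) = 61 − 1 = 60 = 2^2 · 3 · 5.
Divisors of 60: 1, 2, 3, 4, 5, 6, 10, 12, 15, 20, 30, 60.
Evaluate successive powers at the divisors of 60:
45^1 ≡ 45 (mod 61)
45^2 ≡ 12 (mod 61)
45^3 ≡ 52 (mod 61)
45^4 ≡ 22 (mod 61)
45^5 ≡ 14 (mod 61)
45^6 ≡ 20 (mod 61)
45^10 ≡ 13 (mod 61)
45^12 ≡ 34 (mod 61)
45^15 ≡ 60 (mod 61)
45^20 ≡ 47 (mod 61)
45^30 ≡ 1 (mod 61) ✓
Therefore the multiplicative order of 45 modulo 61 is 30.

30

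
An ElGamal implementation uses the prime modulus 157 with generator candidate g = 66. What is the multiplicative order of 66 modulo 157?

156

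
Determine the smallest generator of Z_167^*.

5

φ(167) = 167 − 1 = 166 = 2 · 83.
g is a primitive root iff g^(166/q) ≢ 1 (mod 167) for each prime q ∈ {2, 83}.
g = 2: 2^83 ≡ 1 — hits 1, so not a primitive root.
g = 3: 3^83 ≡ 1 — hits 1, so not a primitive root.
g = 4: 4^83 ≡ 1 — hits 1, so not a primitive root.
g = 5: 5^83 ≡ 166; 5^2 ≡ 25 — none is 1, so 5 is a primitive root.
So 5 is the smallest generator of (Z/167Z)^×.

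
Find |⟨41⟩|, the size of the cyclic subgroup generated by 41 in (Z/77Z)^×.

10

By Lagrange's theorem, ord_77(41) divides φ(77) = φ(7·11) = (7−1)·(11−1) = 6·10 = 60 = 2^2 · 3 · 5.
Divisors of 60: 1, 2, 3, 4, 5, 6, 10, 12, 15, 20, 30, 60.
Test each divisor d:
41^1 ≡ 41
41^2 ≡ 64
41^3 ≡ 6
41^4 ≡ 15
41^5 ≡ 76
41^6 ≡ 36
41^10 ≡ 1
Hence ord(41) = 10.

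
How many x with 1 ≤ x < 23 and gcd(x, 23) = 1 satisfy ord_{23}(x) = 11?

10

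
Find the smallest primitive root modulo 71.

7

φ(71) = 71 − 1 = 70 = 2 · 5 · 7.
g is a primitive root iff g^(70/q) ≢ 1 (mod 71) for each prime q ∈ {2, 5, 7}.
g = 2: 2^35 ≡ 1 — hits 1, so not a primitive root.
g = 3: 3^35 ≡ 1 — hits 1, so not a primitive root.
g = 4: 4^35 ≡ 1 — hits 1, so not a primitive root.
g = 5: 5^35 ≡ 1 — hits 1, so not a primitive root.
g = 6: 6^35 ≡ 1 — hits 1, so not a primitive root.
g = 7: 7^35 ≡ 70; 7^14 ≡ 54; 7^10 ≡ 45 — none is 1, so 7 is a primitive root.
Hence the least primitive root of 71 is 7.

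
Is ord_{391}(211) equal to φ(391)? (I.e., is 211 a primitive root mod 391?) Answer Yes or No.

No

391 = 17 · 23 is a product of two distinct odd primes, so (Z/391Z)^× ≅ (Z/17Z)^× × (Z/23Z)^× is not cyclic.
No primitive root modulo 391 exists; in particular 211 is not one.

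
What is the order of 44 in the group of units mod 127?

Since 44 ∈ (Z/127Z)^×, its order divides φ(127) = 127 − 1 = 126 = 2 · 3^2 · 7.
Divisors of 126: 1, 2, 3, 6, 7, 9, 14, 18, 21, 42, 63, 126.
Compute 44^d (mod 127) for the divisors d until we hit 1:
44^1 ≡ 44 (mod 127)
44^2 ≡ 31 (mod 127)
44^3 ≡ 94 (mod 127)
44^6 ≡ 73 (mod 127)
44^7 ≡ 37 (mod 127)
44^9 ≡ 4 (mod 127)
44^14 ≡ 99 (mod 127)
44^18 ≡ 16 (mod 127)
44^21 ≡ 107 (mod 127)
44^42 ≡ 19 (mod 127)
44^63 ≡ 1 (mod 127) ✓
The smallest such exponent is 63, so the order of 44 is 63.

63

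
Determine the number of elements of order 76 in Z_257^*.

φ(257) = 257 − 1 = 256 = 2^8.
Since (Z/257Z)^× is cyclic of order 256, the number of elements of order d is φ(d) when d | 256 and 0 otherwise.
Here 256 is not a multiple of 76, so there are no elements of order 76.

0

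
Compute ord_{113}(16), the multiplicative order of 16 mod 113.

7

ord(16) | φ(113) = 113 − 1 = 112 = 2^4 · 7.
Divisors of 112: 1, 2, 4, 7, 8, 14, 16, 28, 56, 112.
Compute 16^d (mod 113) for the divisors d until we hit 1:
16^1 ≡ 16 (mod 113)
16^2 ≡ 30 (mod 113)
16^4 ≡ 109 (mod 113)
16^7 ≡ 1 (mod 113) ✓
The smallest such exponent is 7, so the order of 16 is 7.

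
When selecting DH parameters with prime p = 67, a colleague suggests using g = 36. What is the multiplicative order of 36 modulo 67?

ord(36) | φ(67) = 67 − 1 = 66 = 2 · 3 · 11.
Divisors of 66: 1, 2, 3, 6, 11, 22, 33, 66.
Compute 36^d (mod 67) for the divisors d until we hit 1:
36^1 ≡ 36 (mod 67)
36^2 ≡ 23 (mod 67)
36^3 ≡ 24 (mod 67)
36^6 ≡ 40 (mod 67)
36^11 ≡ 37 (mod 67)
36^22 ≡ 29 (mod 67)
36^33 ≡ 1 (mod 67) ✓
Hence ord(36) = 33.

33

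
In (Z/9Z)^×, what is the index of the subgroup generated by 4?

The order of 4 must divide φ(9) = φ(3^2) = 3·(3−1) = 6 = 2 · 3.
Divisors of 6: 1, 2, 3, 6.
Check 4^d mod 9 for each divisor in increasing order:
4^1 ≡ 4 (mod 9)
4^2 ≡ 7 (mod 9)
4^3 ≡ 1 (mod 9) ✓
So ord_9(4) = 3, hence |⟨4⟩| = 3.
[(Z/9Z)^× : ⟨4⟩] = 6/3 = 2.

2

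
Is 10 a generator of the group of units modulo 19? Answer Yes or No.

Yes

φ(19) = 19 − 1 = 18 = 2 · 3^2.
10 is a primitive root mod 19 iff 10^(φ(19)/q) ≢ 1 for every prime q | φ(19), i.e. q ∈ {2, 3}.
10^9 ≡ 18 (mod 19)  [q = 2: ≢ 1 ✓]
10^6 ≡ 11 (mod 19)  [q = 3: ≢ 1 ✓]
Every test exponent gives a nontrivial residue, hence 10 generates the full group.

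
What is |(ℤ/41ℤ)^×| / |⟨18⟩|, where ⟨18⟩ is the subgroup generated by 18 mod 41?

ord(18) | φ(41) = 41 − 1 = 40 = 2^3 · 5.
Divisors of 40: 1, 2, 4, 5, 8, 10, 20, 40.
Test each divisor d:
18^1 ≡ 18
18^2 ≡ 37
18^4 ≡ 16
18^5 ≡ 1
Thus |⟨18⟩| = ord(18) = 5.
[(Z/41Z)^× : ⟨18⟩] = 40/5 = 8.

8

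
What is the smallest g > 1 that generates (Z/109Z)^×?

6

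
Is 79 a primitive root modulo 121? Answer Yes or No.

Yes

φ(121) = φ(11^2) = 11·(11−1) = 110 = 2 · 5 · 11.
Test 79^(110/q) mod 121 for each prime factor q of 110:
79^55 ≡ 120 (mod 121)  [q = 2: ≢ 1 ✓]
79^22 ≡ 81 (mod 121)  [q = 5: ≢ 1 ✓]
79^10 ≡ 78 (mod 121)  [q = 11: ≢ 1 ✓]
Every test exponent gives a nontrivial residue, hence 79 generates the full group.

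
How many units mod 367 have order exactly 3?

φ(367) = 367 − 1 = 366 = 2 · 3 · 61.
Since (Z/367Z)^× is cyclic of order 366, the number of elements of order d is φ(d) when d | 366 and 0 otherwise.
3 | 366, and φ(3) = 3 − 1 = 2.

2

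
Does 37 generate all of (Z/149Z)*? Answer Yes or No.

No

φ(149) = 149 − 1 = 148 = 2^2 · 37.
37 is a primitive root mod 149 iff 37^(φ(149)/q) ≢ 1 for every prime q | φ(149), i.e. q ∈ {2, 37}.
37^74 ≡ 1 (mod 149)  [q = 2: ≡ 1 ✗]
37^4 ≡ 39 (mod 149)  [q = 37: ≢ 1 ✓]
The check at q = 2 fails, so 37 generates a proper subgroup.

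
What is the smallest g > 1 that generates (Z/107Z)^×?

2

φ(107) = 107 − 1 = 106 = 2 · 53.
g is a primitive root iff g^(106/q) ≢ 1 (mod 107) for each prime q ∈ {2, 53}.
g = 2: 2^53 ≡ 106; 2^2 ≡ 4 — none is 1, so 2 is a primitive root.
Hence the least primitive root of 107 is 2.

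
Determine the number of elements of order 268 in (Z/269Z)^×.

φ(269) = 269 − 1 = 268 = 2^2 · 67.
Since (Z/269Z)^× is cyclic of order 268, the number of elements of order d is φ(d) when d | 268 and 0 otherwise.
268 = 2^2 · 67 divides 268, and φ(268) = 132.

132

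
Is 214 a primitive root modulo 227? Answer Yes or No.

No

φ(227) = 227 − 1 = 226 = 2 · 113.
214 is a primitive root mod 227 iff 214^(φ(227)/q) ≢ 1 for every prime q | φ(227), i.e. q ∈ {2, 113}.
214^113 ≡ 1 (mod 227)  [q = 2: ≡ 1 ✗]
214^2 ≡ 169 (mod 227)  [q = 113: ≢ 1 ✓]
214^113 ≡ 1 shows ord(214) | 113, strictly less than φ(227); not a primitive root.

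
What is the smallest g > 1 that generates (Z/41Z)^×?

6

φ(41) = 41 − 1 = 40 = 2^3 · 5.
Test candidates g = 2, 3, … against the prime factors q ∈ {2, 5} of φ(41): g is a generator iff g^(40/q) ≢ 1 for every such q.
g = 2: 2^20 ≡ 1 — hits 1, so not a primitive root.
g = 3: 3^20 ≡ 40; 3^8 ≡ 1 — hits 1, so not a primitive root.
g = 4: 4^20 ≡ 1 — hits 1, so not a primitive root.
g = 5: 5^20 ≡ 1 — hits 1, so not a primitive root.
g = 6: 6^20 ≡ 40; 6^8 ≡ 10 — none is 1, so 6 is a primitive root.
Hence the least primitive root of 41 is 6.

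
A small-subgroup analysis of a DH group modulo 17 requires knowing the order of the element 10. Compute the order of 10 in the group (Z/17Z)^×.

16

Since 10 ∈ (Z/17Z)^×, its order divides φ(17) = 17 − 1 = 16 = 2^4.
Divisors of 16: 1, 2, 4, 8, 16.
Evaluate successive powers at the divisors of 16:
10^1 ≡ 10 (mod 17)
10^2 ≡ 15 (mod 17)
10^4 ≡ 4 (mod 17)
10^8 ≡ 16 (mod 17)
10^16 ≡ 1 (mod 17) ✓
The smallest such exponent is 16, so the order of 10 is 16.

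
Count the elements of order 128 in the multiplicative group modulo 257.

φ(257) = 257 − 1 = 256 = 2^8.
In a cyclic group of order 256, there are φ(d) elements of order d for each divisor d of 256, and zero for non-divisors.
128 = 2^7 divides 256, and φ(128) = 64.

64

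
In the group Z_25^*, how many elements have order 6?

φ(25) = φ(5^2) = 5·(5−1) = 20 = 2^2 · 5.
In a cyclic group of order 20, there are φ(d) elements of order d for each divisor d of 20, and zero for non-divisors.
6 does not divide 20, so no element of (Z/25Z)^× has order 6.

0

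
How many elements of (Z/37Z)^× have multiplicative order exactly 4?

φ(37) = 37 − 1 = 36 = 2^2 · 3^2.
Since (Z/37Z)^× is cyclic of order 36, the number of elements of order d is φ(d) when d | 36 and 0 otherwise.
4 = 2^2 divides 36, and φ(4) = 2.

2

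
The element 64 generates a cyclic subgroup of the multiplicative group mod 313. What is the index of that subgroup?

12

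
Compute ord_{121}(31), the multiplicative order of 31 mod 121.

55

Since 31 ∈ (Z/121Z)^×, its order divides φ(121) = φ(11^2) = 11·(11−1) = 110 = 2 · 5 · 11.
Divisors of 110: 1, 2, 5, 10, 11, 22, 55, 110.
Compute 31^d (mod 121) for the divisors d until we hit 1:
31^1 ≡ 31 (mod 121)
31^2 ≡ 114 (mod 121)
31^5 ≡ 67 (mod 121)
31^10 ≡ 12 (mod 121)
31^11 ≡ 9 (mod 121)
31^22 ≡ 81 (mod 121)
31^55 ≡ 1 (mod 121) ✓
Therefore the multiplicative order of 31 modulo 121 is 55.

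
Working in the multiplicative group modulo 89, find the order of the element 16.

ord(16) | φ(89) = 89 − 1 = 88 = 2^3 · 11.
Divisors of 88: 1, 2, 4, 8, 11, 22, 44, 88.
Test each divisor d:
16^1 ≡ 16 (mod 89)
16^2 ≡ 78 (mod 89)
16^4 ≡ 32 (mod 89)
16^8 ≡ 45 (mod 89)
16^11 ≡ 1 (mod 89) ✓
The smallest such exponent is 11, so the order of 16 is 11.

11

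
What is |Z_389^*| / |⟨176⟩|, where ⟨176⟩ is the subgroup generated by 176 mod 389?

4

By Lagrange's theorem, ord_389(176) divides φ(389) = 389 − 1 = 388 = 2^2 · 97.
Divisors of 388: 1, 2, 4, 97, 194, 388.
Compute 176^d (mod 389) for the divisors d until we hit 1:
176^1 ≡ 176 (mod 389)
176^2 ≡ 245 (mod 389)
176^4 ≡ 119 (mod 389)
176^97 ≡ 1 (mod 389) ✓
Thus |⟨176⟩| = ord(176) = 97.
Index = |(Z/389Z)^×| / |⟨176⟩| = 388 / 97 = 4.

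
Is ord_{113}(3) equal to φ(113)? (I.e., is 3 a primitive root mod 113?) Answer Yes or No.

Yes

φ(113) = 113 − 1 = 112 = 2^4 · 7.
Test 3^(112/q) mod 113 for each prime factor q of 112:
3^56 ≡ 112 (mod 113)  [q = 2: ≢ 1 ✓]
3^16 ≡ 49 (mod 113)  [q = 7: ≢ 1 ✓]
All checks pass, so 3 has order 112 and is a primitive root modulo 113.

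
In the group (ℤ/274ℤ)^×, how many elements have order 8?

φ(274) = φ(2)·φ(137) = 1·136 = 136 = 2^3 · 17.
(Z/274Z)^× is cyclic (|G| = 136); a cyclic group of order m has exactly φ(d) elements of each order d | m, and none otherwise.
8 = 2^3 divides 136, and φ(8) = 4.

4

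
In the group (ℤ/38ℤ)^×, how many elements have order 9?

φ(38) = φ(2)·φ(19) = 1·18 = 18 = 2 · 3^2.
(Z/38Z)^× is cyclic (|G| = 18); a cyclic group of order m has exactly φ(d) elements of each order d | m, and none otherwise.
9 = 3^2 divides 18, and φ(9) = 6.

6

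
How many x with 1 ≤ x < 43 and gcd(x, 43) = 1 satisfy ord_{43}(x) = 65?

0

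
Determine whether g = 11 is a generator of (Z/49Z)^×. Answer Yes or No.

φ(49) = φ(7^2) = 7·(7−1) = 42 = 2 · 3 · 7.
An element g generates (Z/49Z)^× iff g^(42/q) ≢ 1 (mod 49) for each prime q ∈ {2, 3, 7}.
11^21 ≡ 1 (mod 49)  [q = 2: ≡ 1 ✗]
11^14 ≡ 30 (mod 49)  [q = 3: ≢ 1 ✓]
11^6 ≡ 15 (mod 49)  [q = 7: ≢ 1 ✓]
11^21 ≡ 1 shows ord(11) | 21, strictly less than φ(49); not a primitive root.

No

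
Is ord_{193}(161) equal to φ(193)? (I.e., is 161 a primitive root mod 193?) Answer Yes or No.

No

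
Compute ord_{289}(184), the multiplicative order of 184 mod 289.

272

The order of 184 must divide φ(289) = φ(17^2) = 17·(17−1) = 272 = 2^4 · 17.
Divisors of 272: 1, 2, 4, 8, 16, 17, 34, 68, 136, 272.
Evaluate successive powers at the divisors of 272:
184^1 ≡ 184
184^2 ≡ 43
184^4 ≡ 115
184^8 ≡ 220
184^16 ≡ 137
184^17 ≡ 65
184^34 ≡ 179
184^68 ≡ 251
184^136 ≡ 288
184^272 ≡ 1
The smallest such exponent is 272, so the order of 184 is 272.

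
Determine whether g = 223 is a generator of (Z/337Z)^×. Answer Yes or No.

Yes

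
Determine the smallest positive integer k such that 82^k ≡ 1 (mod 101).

ord(82) | φ(101) = 101 − 1 = 100 = 2^2 · 5^2.
Divisors of 100: 1, 2, 4, 5, 10, 20, 25, 50, 100.
Evaluate successive powers at the divisors of 100:
82^1 ≡ 82
82^2 ≡ 58
82^4 ≡ 31
82^5 ≡ 17
82^10 ≡ 87
82^20 ≡ 95
82^25 ≡ 100
82^50 ≡ 1
The smallest such exponent is 50, so the order of 82 is 50.

50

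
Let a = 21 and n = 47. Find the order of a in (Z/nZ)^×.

By Lagrange's theorem, ord_47(21) divides φ(47) = 47 − 1 = 46 = 2 · 23.
Divisors of 46: 1, 2, 23, 46.
Test each divisor d:
21^1 ≡ 21
21^2 ≡ 18
21^23 ≡ 1
Therefore the multiplicative order of 21 modulo 47 is 23.

23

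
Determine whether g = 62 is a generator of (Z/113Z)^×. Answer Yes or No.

φ(113) = 113 − 1 = 112 = 2^4 · 7.
Test 62^(112/q) mod 113 for each prime factor q of 112:
62^56 ≡ 1 (mod 113)  [q = 2: ≡ 1 ✗]
62^16 ≡ 30 (mod 113)  [q = 7: ≢ 1 ✓]
62^56 ≡ 1 shows ord(62) | 56, strictly less than φ(113); not a primitive root.

No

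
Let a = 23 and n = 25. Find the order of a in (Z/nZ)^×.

By Lagrange's theorem, ord_25(23) divides φ(25) = φ(5^2) = 5·(5−1) = 20 = 2^2 · 5.
Divisors of 20: 1, 2, 4, 5, 10, 20.
Check 23^d mod 25 for each divisor in increasing order:
23^1 ≡ 23
23^2 ≡ 4
23^4 ≡ 16
23^5 ≡ 18
23^10 ≡ 24
23^20 ≡ 1
So ord_25(23) = 20.

20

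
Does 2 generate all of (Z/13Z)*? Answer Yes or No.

Yes

φ(13) = 13 − 1 = 12 = 2^2 · 3.
It suffices to check that the order of 2 is not a proper divisor of 12: compute 2^(12/q) for q ∈ {2, 3}.
2^6 ≡ 12 (mod 13)  [q = 2: ≢ 1 ✓]
2^4 ≡ 3 (mod 13)  [q = 3: ≢ 1 ✓]
All checks pass, so 2 has order 12 and is a primitive root modulo 13.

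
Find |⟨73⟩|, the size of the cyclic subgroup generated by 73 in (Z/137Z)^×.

17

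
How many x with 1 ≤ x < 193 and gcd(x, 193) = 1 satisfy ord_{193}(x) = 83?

φ(193) = 193 − 1 = 192 = 2^6 · 3.
In a cyclic group of order 192, there are φ(d) elements of order d for each divisor d of 192, and zero for non-divisors.
Since 83 ∤ 192, the count is 0.

0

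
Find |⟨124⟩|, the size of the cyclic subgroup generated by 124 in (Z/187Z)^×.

80

Since 124 ∈ (Z/187Z)^×, its order divides φ(187) = φ(11·17) = (11−1)·(17−1) = 10·16 = 160 = 2^5 · 5.
Divisors of 160: 1, 2, 4, 5, 8, 10, 16, 20, 32, 40, 80, 160.
Test each divisor d:
124^1 ≡ 124
124^2 ≡ 42
124^4 ≡ 81
124^5 ≡ 133
124^8 ≡ 16
124^10 ≡ 111
124^16 ≡ 69
124^20 ≡ 166
124^32 ≡ 86
124^40 ≡ 67
124^80 ≡ 1
Therefore the multiplicative order of 124 modulo 187 is 80.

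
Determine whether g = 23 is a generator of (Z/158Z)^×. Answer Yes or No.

φ(158) = φ(2)·φ(79) = 1·78 = 78 = 2 · 3 · 13.
An element g generates (Z/158Z)^× iff g^(78/q) ≢ 1 (mod 158) for each prime q ∈ {2, 3, 13}.
23^39 ≡ 1 (mod 158)  [q = 2: ≡ 1 ✗]
23^26 ≡ 55 (mod 158)  [q = 3: ≢ 1 ✓]
23^6 ≡ 1 (mod 158)  [q = 13: ≡ 1 ✗]
Since 23^39 ≡ 1, the order of 23 divides 39 < 78, so 23 is not a primitive root.

No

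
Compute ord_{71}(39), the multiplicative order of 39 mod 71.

The order of 39 must divide φ(71) = 71 − 1 = 70 = 2 · 5 · 7.
Divisors of 70: 1, 2, 5, 7, 10, 14, 35, 70.
Compute 39^d (mod 71) for the divisors d until we hit 1:
39^1 ≡ 39 (mod 71)
39^2 ≡ 30 (mod 71)
39^5 ≡ 26 (mod 71)
39^7 ≡ 70 (mod 71)
39^10 ≡ 37 (mod 71)
39^14 ≡ 1 (mod 71) ✓
Hence ord(39) = 14.

14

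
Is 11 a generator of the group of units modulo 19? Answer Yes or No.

φ(19) = 19 − 1 = 18 = 2 · 3^2.
11 is a primitive root mod 19 iff 11^(φ(19)/q) ≢ 1 for every prime q | φ(19), i.e. q ∈ {2, 3}.
11^9 ≡ 1 (mod 19)  [q = 2: ≡ 1 ✗]
11^6 ≡ 1 (mod 19)  [q = 3: ≡ 1 ✗]
Since 11^9 ≡ 1, the order of 11 divides 9 < 18, so 11 is not a primitive root.

No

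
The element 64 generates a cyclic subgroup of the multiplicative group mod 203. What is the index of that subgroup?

12

Since 64 ∈ (Z/203Z)^×, its order divides φ(203) = φ(7·29) = (7−1)·(29−1) = 6·28 = 168 = 2^3 · 3 · 7.
Divisors of 168: 1, 2, 3, 4, 6, 7, 8, 12, 14, 21, 24, 28, 42, 56, 84, 168.
Evaluate successive powers at the divisors of 168:
64^1 ≡ 64
64^2 ≡ 36
64^3 ≡ 71
64^4 ≡ 78
64^6 ≡ 169
64^7 ≡ 57
64^8 ≡ 197
64^12 ≡ 141
64^14 ≡ 1
So ord_203(64) = 14, hence |⟨64⟩| = 14.
Index = |(Z/203Z)^×| / |⟨64⟩| = 168 / 14 = 12.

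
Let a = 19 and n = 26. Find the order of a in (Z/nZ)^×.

12

ord(19) | φ(26) = φ(2)·φ(13) = 1·12 = 12 = 2^2 · 3.
Divisors of 12: 1, 2, 3, 4, 6, 12.
Evaluate successive powers at the divisors of 12:
19^1 ≡ 19 (mod 26)
19^2 ≡ 23 (mod 26)
19^3 ≡ 21 (mod 26)
19^4 ≡ 9 (mod 26)
19^6 ≡ 25 (mod 26)
19^12 ≡ 1 (mod 26) ✓
Hence ord(19) = 12.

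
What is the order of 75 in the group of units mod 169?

78

The order of 75 must divide φ(169) = φ(13^2) = 13·(13−1) = 156 = 2^2 · 3 · 13.
Divisors of 156: 1, 2, 3, 4, 6, 12, 13, 26, 39, 52, 78, 156.
Evaluate successive powers at the divisors of 156:
75^1 ≡ 75 (mod 169)
75^2 ≡ 48 (mod 169)
75^3 ≡ 51 (mod 169)
75^4 ≡ 107 (mod 169)
75^6 ≡ 66 (mod 169)
75^12 ≡ 131 (mod 169)
75^13 ≡ 23 (mod 169)
75^26 ≡ 22 (mod 169)
75^39 ≡ 168 (mod 169)
75^52 ≡ 146 (mod 169)
75^78 ≡ 1 (mod 169) ✓
So ord_169(75) = 78.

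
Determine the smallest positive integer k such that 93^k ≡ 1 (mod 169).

Since 93 ∈ (Z/169Z)^×, its order divides φ(169) = φ(13^2) = 13·(13−1) = 156 = 2^2 · 3 · 13.
Divisors of 156: 1, 2, 3, 4, 6, 12, 13, 26, 39, 52, 78, 156.
Evaluate successive powers at the divisors of 156:
93^1 ≡ 93 (mod 169)
93^2 ≡ 30 (mod 169)
93^3 ≡ 86 (mod 169)
93^4 ≡ 55 (mod 169)
93^6 ≡ 129 (mod 169)
93^12 ≡ 79 (mod 169)
93^13 ≡ 80 (mod 169)
93^26 ≡ 147 (mod 169)
93^39 ≡ 99 (mod 169)
93^52 ≡ 146 (mod 169)
93^78 ≡ 168 (mod 169)
93^156 ≡ 1 (mod 169) ✓
So ord_169(93) = 156.

156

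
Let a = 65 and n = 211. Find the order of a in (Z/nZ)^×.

ord(65) | φ(211) = 211 − 1 = 210 = 2 · 3 · 5 · 7.
Divisors of 210: 1, 2, 3, 5, 6, 7, 10, 14, 15, 21, 30, 35, 42, 70, 105, 210.
Evaluate successive powers at the divisors of 210:
65^1 ≡ 65 (mod 211)
65^2 ≡ 5 (mod 211)
65^3 ≡ 114 (mod 211)
65^5 ≡ 148 (mod 211)
65^6 ≡ 125 (mod 211)
65^7 ≡ 107 (mod 211)
65^10 ≡ 171 (mod 211)
65^14 ≡ 55 (mod 211)
65^15 ≡ 199 (mod 211)
65^21 ≡ 188 (mod 211)
65^30 ≡ 144 (mod 211)
65^35 ≡ 1 (mod 211) ✓
Hence ord(65) = 35.

35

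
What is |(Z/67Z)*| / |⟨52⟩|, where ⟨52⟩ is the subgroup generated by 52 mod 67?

3

The order of 52 must divide φ(67) = 67 − 1 = 66 = 2 · 3 · 11.
Divisors of 66: 1, 2, 3, 6, 11, 22, 33, 66.
Check 52^d mod 67 for each divisor in increasing order:
52^1 ≡ 52
52^2 ≡ 24
52^3 ≡ 42
52^6 ≡ 22
52^11 ≡ 66
52^22 ≡ 1
The order of 52 is 22, so the subgroup it generates has 22 elements.
Index = |(Z/67Z)^×| / |⟨52⟩| = 66 / 22 = 3.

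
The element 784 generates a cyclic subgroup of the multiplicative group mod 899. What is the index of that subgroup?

56

By Lagrange's theorem, ord_899(784) divides φ(899) = φ(29·31) = (29−1)·(31−1) = 28·30 = 840 = 2^3 · 3 · 5 · 7.
Divisors of 840: 1, 2, 3, 4, 5, 6, 7, 8, 10, 12, 14, 15, 20, 21, 24, 28, 30, 35, 40, 42, 56, 60, 70, 84, 105, 120, 140, 168, 210, 280, 420, 840.
Compute 784^d (mod 899) for the divisors d until we hit 1:
784^1 ≡ 784
784^2 ≡ 639
784^3 ≡ 233
784^4 ≡ 175
784^5 ≡ 552
784^6 ≡ 349
784^7 ≡ 320
784^8 ≡ 59
784^10 ≡ 842
784^12 ≡ 436
784^14 ≡ 813
784^15 ≡ 1
Thus |⟨784⟩| = ord(784) = 15.
Index = |(Z/899Z)^×| / |⟨784⟩| = 840 / 15 = 56.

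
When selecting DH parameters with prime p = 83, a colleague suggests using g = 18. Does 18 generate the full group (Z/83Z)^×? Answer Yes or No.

Yes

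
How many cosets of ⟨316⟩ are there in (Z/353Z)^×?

1

By Lagrange's theorem, ord_353(316) divides φ(353) = 353 − 1 = 352 = 2^5 · 11.
Divisors of 352: 1, 2, 4, 8, 11, 16, 22, 32, 44, 88, 176, 352.
Evaluate successive powers at the divisors of 352:
316^1 ≡ 316 (mod 353)
316^2 ≡ 310 (mod 353)
316^4 ≡ 84 (mod 353)
316^8 ≡ 349 (mod 353)
316^11 ≡ 343 (mod 353)
316^16 ≡ 16 (mod 353)
316^22 ≡ 100 (mod 353)
316^32 ≡ 256 (mod 353)
316^44 ≡ 116 (mod 353)
316^88 ≡ 42 (mod 353)
316^176 ≡ 352 (mod 353)
316^352 ≡ 1 (mod 353) ✓
Thus |⟨316⟩| = ord(316) = 352.
The index is φ(353) / ord(316) = 352 / 352 = 1.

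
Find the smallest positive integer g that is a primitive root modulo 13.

2

φ(13) = 13 − 1 = 12 = 2^2 · 3.
g is a primitive root iff g^(12/q) ≢ 1 (mod 13) for each prime q ∈ {2, 3}.
g = 2: 2^6 ≡ 12; 2^4 ≡ 3 — none is 1, so 2 is a primitive root.
So 2 is the smallest generator of (Z/13Z)^×.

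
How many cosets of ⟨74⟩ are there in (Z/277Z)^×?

6

By Lagrange's theorem, ord_277(74) divides φ(277) = 277 − 1 = 276 = 2^2 · 3 · 23.
Divisors of 276: 1, 2, 3, 4, 6, 12, 23, 46, 69, 92, 138, 276.
Compute 74^d (mod 277) for the divisors d until we hit 1:
74^1 ≡ 74 (mod 277)
74^2 ≡ 213 (mod 277)
74^3 ≡ 250 (mod 277)
74^4 ≡ 218 (mod 277)
74^6 ≡ 175 (mod 277)
74^12 ≡ 155 (mod 277)
74^23 ≡ 276 (mod 277)
74^46 ≡ 1 (mod 277) ✓
Thus |⟨74⟩| = ord(74) = 46.
Index = |(Z/277Z)^×| / |⟨74⟩| = 276 / 46 = 6.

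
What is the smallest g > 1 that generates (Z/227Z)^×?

φ(227) = 227 − 1 = 226 = 2 · 113.
g is a primitive root iff g^(226/q) ≢ 1 (mod 227) for each prime q ∈ {2, 113}.
g = 2: 2^113 ≡ 226; 2^2 ≡ 4 — none is 1, so 2 is a primitive root.
Hence the least primitive root of 227 is 2.

2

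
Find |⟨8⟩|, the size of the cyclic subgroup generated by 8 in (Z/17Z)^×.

8

Since 8 ∈ (Z/17Z)^×, its order divides φ(17) = 17 − 1 = 16 = 2^4.
Divisors of 16: 1, 2, 4, 8, 16.
Evaluate successive powers at the divisors of 16:
8^1 ≡ 8
8^2 ≡ 13
8^4 ≡ 16
8^8 ≡ 1
So ord_17(8) = 8.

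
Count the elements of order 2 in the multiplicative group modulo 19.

1

φ(19) = 19 − 1 = 18 = 2 · 3^2.
(Z/19Z)^× is cyclic (|G| = 18); a cyclic group of order m has exactly φ(d) elements of each order d | m, and none otherwise.
2 | 18, and φ(2) = 2 − 1 = 1.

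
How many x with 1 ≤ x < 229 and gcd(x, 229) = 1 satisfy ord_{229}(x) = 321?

0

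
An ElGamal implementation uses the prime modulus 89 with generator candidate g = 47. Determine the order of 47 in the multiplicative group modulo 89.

44

The order of 47 must divide φ(89) = 89 − 1 = 88 = 2^3 · 11.
Divisors of 88: 1, 2, 4, 8, 11, 22, 44, 88.
Compute 47^d (mod 89) for the divisors d until we hit 1:
47^1 ≡ 47 (mod 89)
47^2 ≡ 73 (mod 89)
47^4 ≡ 78 (mod 89)
47^8 ≡ 32 (mod 89)
47^11 ≡ 55 (mod 89)
47^22 ≡ 88 (mod 89)
47^44 ≡ 1 (mod 89) ✓
Hence ord(47) = 44.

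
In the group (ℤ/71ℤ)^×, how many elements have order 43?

0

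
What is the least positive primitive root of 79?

3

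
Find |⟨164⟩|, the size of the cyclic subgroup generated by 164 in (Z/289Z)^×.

272

By Lagrange's theorem, ord_289(164) divides φ(289) = φ(17^2) = 17·(17−1) = 272 = 2^4 · 17.
Divisors of 272: 1, 2, 4, 8, 16, 17, 34, 68, 136, 272.
Check 164^d mod 289 for each divisor in increasing order:
164^1 ≡ 164
164^2 ≡ 19
164^4 ≡ 72
164^8 ≡ 271
164^16 ≡ 35
164^17 ≡ 249
164^34 ≡ 155
164^68 ≡ 38
164^136 ≡ 288
164^272 ≡ 1
So ord_289(164) = 272.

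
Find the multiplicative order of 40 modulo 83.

41

ord(40) | φ(83) = 83 − 1 = 82 = 2 · 41.
Divisors of 82: 1, 2, 41, 82.
Test each divisor d:
40^1 ≡ 40
40^2 ≡ 23
40^41 ≡ 1
The smallest such exponent is 41, so the order of 40 is 41.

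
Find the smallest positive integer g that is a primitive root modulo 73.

5

φ(73) = 73 − 1 = 72 = 2^3 · 3^2.
g is a primitive root iff g^(72/q) ≢ 1 (mod 73) for each prime q ∈ {2, 3}.
g = 2: 2^36 ≡ 1 — hits 1, so not a primitive root.
g = 3: 3^36 ≡ 1 — hits 1, so not a primitive root.
g = 4: 4^36 ≡ 1 — hits 1, so not a primitive root.
g = 5: 5^36 ≡ 72; 5^24 ≡ 8 — none is 1, so 5 is a primitive root.
The smallest primitive root modulo 73 is 5.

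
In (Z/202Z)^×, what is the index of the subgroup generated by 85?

2

By Lagrange's theorem, ord_202(85) divides φ(202) = φ(2)·φ(101) = 1·100 = 100 = 2^2 · 5^2.
Divisors of 100: 1, 2, 4, 5, 10, 20, 25, 50, 100.
Evaluate successive powers at the divisors of 100:
85^1 ≡ 85
85^2 ≡ 155
85^4 ≡ 189
85^5 ≡ 107
85^10 ≡ 137
85^20 ≡ 185
85^25 ≡ 201
85^50 ≡ 1
So ord_202(85) = 50, hence |⟨85⟩| = 50.
Index = |(Z/202Z)^×| / |⟨85⟩| = 100 / 50 = 2.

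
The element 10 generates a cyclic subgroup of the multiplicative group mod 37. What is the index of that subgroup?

12

Since 10 ∈ (Z/37Z)^×, its order divides φ(37) = 37 − 1 = 36 = 2^2 · 3^2.
Divisors of 36: 1, 2, 3, 4, 6, 9, 12, 18, 36.
Compute 10^d (mod 37) for the divisors d until we hit 1:
10^1 ≡ 10
10^2 ≡ 26
10^3 ≡ 1
Thus |⟨10⟩| = ord(10) = 3.
[(Z/37Z)^× : ⟨10⟩] = 36/3 = 12.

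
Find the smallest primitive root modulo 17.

φ(17) = 17 − 1 = 16 = 2^4.
g is a primitive root iff g^(16/q) ≢ 1 (mod 17) for each prime q ∈ {2}.
g = 2: 2^8 ≡ 1 — hits 1, so not a primitive root.
g = 3: 3^8 ≡ 16 — none is 1, so 3 is a primitive root.
So 3 is the smallest generator of (Z/17Z)^×.

3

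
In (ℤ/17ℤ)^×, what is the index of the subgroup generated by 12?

By Lagrange's theorem, ord_17(12) divides φ(17) = 17 − 1 = 16 = 2^4.
Divisors of 16: 1, 2, 4, 8, 16.
Test each divisor d:
12^1 ≡ 12 (mod 17)
12^2 ≡ 8 (mod 17)
12^4 ≡ 13 (mod 17)
12^8 ≡ 16 (mod 17)
12^16 ≡ 1 (mod 17) ✓
So ord_17(12) = 16, hence |⟨12⟩| = 16.
Index = |(Z/17Z)^×| / |⟨12⟩| = 16 / 16 = 1.

1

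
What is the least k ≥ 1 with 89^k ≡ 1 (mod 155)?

ord(89) | φ(155) = φ(5·31) = (5−1)·(31−1) = 4·30 = 120 = 2^3 · 3 · 5.
Divisors of 120: 1, 2, 3, 4, 5, 6, 8, 10, 12, 15, 20, 24, 30, 40, 60, 120.
Test each divisor d:
89^1 ≡ 89
89^2 ≡ 16
89^3 ≡ 29
89^4 ≡ 101
89^5 ≡ 154
89^6 ≡ 66
89^8 ≡ 126
89^10 ≡ 1
So ord_155(89) = 10.

10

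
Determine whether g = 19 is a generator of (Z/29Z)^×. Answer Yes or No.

Yes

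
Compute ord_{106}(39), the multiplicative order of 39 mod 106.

52

Since 39 ∈ (Z/106Z)^×, its order divides φ(106) = φ(2)·φ(53) = 1·52 = 52 = 2^2 · 13.
Divisors of 52: 1, 2, 4, 13, 26, 52.
Compute 39^d (mod 106) for the divisors d until we hit 1:
39^1 ≡ 39 (mod 106)
39^2 ≡ 37 (mod 106)
39^4 ≡ 97 (mod 106)
39^13 ≡ 83 (mod 106)
39^26 ≡ 105 (mod 106)
39^52 ≡ 1 (mod 106) ✓
So ord_106(39) = 52.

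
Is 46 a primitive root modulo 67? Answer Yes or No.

Yes

φ(67) = 67 − 1 = 66 = 2 · 3 · 11.
Test 46^(66/q) mod 67 for each prime factor q of 66:
46^33 ≡ 66 (mod 67)  [q = 2: ≢ 1 ✓]
46^22 ≡ 29 (mod 67)  [q = 3: ≢ 1 ✓]
46^6 ≡ 24 (mod 67)  [q = 11: ≢ 1 ✓]
Every test exponent gives a nontrivial residue, hence 46 generates the full group.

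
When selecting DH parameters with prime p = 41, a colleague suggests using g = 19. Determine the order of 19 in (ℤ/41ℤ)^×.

ord(19) | φ(41) = 41 − 1 = 40 = 2^3 · 5.
Divisors of 40: 1, 2, 4, 5, 8, 10, 20, 40.
Evaluate successive powers at the divisors of 40:
19^1 ≡ 19 (mod 41)
19^2 ≡ 33 (mod 41)
19^4 ≡ 23 (mod 41)
19^5 ≡ 27 (mod 41)
19^8 ≡ 37 (mod 41)
19^10 ≡ 32 (mod 41)
19^20 ≡ 40 (mod 41)
19^40 ≡ 1 (mod 41) ✓
So ord_41(19) = 40.

40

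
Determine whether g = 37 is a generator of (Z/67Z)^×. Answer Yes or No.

No

φ(67) = 67 − 1 = 66 = 2 · 3 · 11.
An element g generates (Z/67Z)^× iff g^(66/q) ≢ 1 (mod 67) for each prime q ∈ {2, 3, 11}.
37^33 ≡ 1 (mod 67)  [q = 2: ≡ 1 ✗]
37^22 ≡ 37 (mod 67)  [q = 3: ≢ 1 ✓]
37^6 ≡ 1 (mod 67)  [q = 11: ≡ 1 ✗]
Since 37^33 ≡ 1, the order of 37 divides 33 < 66, so 37 is not a primitive root.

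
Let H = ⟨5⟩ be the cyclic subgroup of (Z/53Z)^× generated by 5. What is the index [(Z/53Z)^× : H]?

1

By Lagrange's theorem, ord_53(5) divides φ(53) = 53 − 1 = 52 = 2^2 · 13.
Divisors of 52: 1, 2, 4, 13, 26, 52.
Test each divisor d:
5^1 ≡ 5 (mod 53)
5^2 ≡ 25 (mod 53)
5^4 ≡ 42 (mod 53)
5^13 ≡ 23 (mod 53)
5^26 ≡ 52 (mod 53)
5^52 ≡ 1 (mod 53) ✓
Thus |⟨5⟩| = ord(5) = 52.
Index = |(Z/53Z)^×| / |⟨5⟩| = 52 / 52 = 1.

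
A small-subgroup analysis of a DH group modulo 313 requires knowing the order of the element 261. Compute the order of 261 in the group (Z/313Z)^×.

52

By Lagrange's theorem, ord_313(261) divides φ(313) = 313 − 1 = 312 = 2^3 · 3 · 13.
Divisors of 312: 1, 2, 3, 4, 6, 8, 12, 13, 24, 26, 39, 52, 78, 104, 156, 312.
Check 261^d mod 313 for each divisor in increasing order:
261^1 ≡ 261 (mod 313)
261^2 ≡ 200 (mod 313)
261^3 ≡ 242 (mod 313)
261^4 ≡ 249 (mod 313)
261^6 ≡ 33 (mod 313)
261^8 ≡ 27 (mod 313)
261^12 ≡ 150 (mod 313)
261^13 ≡ 25 (mod 313)
261^24 ≡ 277 (mod 313)
261^26 ≡ 312 (mod 313)
261^39 ≡ 288 (mod 313)
261^52 ≡ 1 (mod 313) ✓
The smallest such exponent is 52, so the order of 261 is 52.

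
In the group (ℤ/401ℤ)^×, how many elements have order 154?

φ(401) = 401 − 1 = 400 = 2^4 · 5^2.
In a cyclic group of order 400, there are φ(d) elements of order d for each divisor d of 400, and zero for non-divisors.
154 does not divide 400, so no element of (Z/401Z)^× has order 154.

0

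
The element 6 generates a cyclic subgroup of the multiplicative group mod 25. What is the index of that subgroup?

4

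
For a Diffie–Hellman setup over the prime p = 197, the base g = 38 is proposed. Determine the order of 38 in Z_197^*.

196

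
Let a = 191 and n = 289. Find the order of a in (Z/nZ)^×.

The order of 191 must divide φ(289) = φ(17^2) = 17·(17−1) = 272 = 2^4 · 17.
Divisors of 272: 1, 2, 4, 8, 16, 17, 34, 68, 136, 272.
Test each divisor d:
191^1 ≡ 191
191^2 ≡ 67
191^4 ≡ 154
191^8 ≡ 18
191^16 ≡ 35
191^17 ≡ 38
191^34 ≡ 288
191^68 ≡ 1
Therefore the multiplicative order of 191 modulo 289 is 68.

68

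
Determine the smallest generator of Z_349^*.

φ(349) = 349 − 1 = 348 = 2^2 · 3 · 29.
Test candidates g = 2, 3, … against the prime factors q ∈ {2, 3, 29} of φ(349): g is a generator iff g^(348/q) ≢ 1 for every such q.
g = 2: 2^174 ≡ 348; 2^116 ≡ 226; 2^12 ≡ 257 — none is 1, so 2 is a primitive root.
Hence the least primitive root of 349 is 2.

2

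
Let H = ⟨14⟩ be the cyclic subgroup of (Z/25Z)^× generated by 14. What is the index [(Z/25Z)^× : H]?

2

ord(14) | φ(25) = φ(5^2) = 5·(5−1) = 20 = 2^2 · 5.
Divisors of 20: 1, 2, 4, 5, 10, 20.
Compute 14^d (mod 25) for the divisors d until we hit 1:
14^1 ≡ 14 (mod 25)
14^2 ≡ 21 (mod 25)
14^4 ≡ 16 (mod 25)
14^5 ≡ 24 (mod 25)
14^10 ≡ 1 (mod 25) ✓
So ord_25(14) = 10, hence |⟨14⟩| = 10.
[(Z/25Z)^× : ⟨14⟩] = 20/10 = 2.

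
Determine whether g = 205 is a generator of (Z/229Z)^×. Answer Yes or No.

φ(229) = 229 − 1 = 228 = 2^2 · 3 · 19.
It suffices to check that the order of 205 is not a proper divisor of 228: compute 205^(228/q) for q ∈ {2, 3, 19}.
205^114 ≡ 228 (mod 229)  [q = 2: ≢ 1 ✓]
205^76 ≡ 134 (mod 229)  [q = 3: ≢ 1 ✓]
205^12 ≡ 17 (mod 229)  [q = 19: ≢ 1 ✓]
All checks pass, so 205 has order 228 and is a primitive root modulo 229.

Yes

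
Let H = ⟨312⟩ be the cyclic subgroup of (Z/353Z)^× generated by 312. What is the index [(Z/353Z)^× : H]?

2

Since 312 ∈ (Z/353Z)^×, its order divides φ(353) = 353 − 1 = 352 = 2^5 · 11.
Divisors of 352: 1, 2, 4, 8, 11, 16, 22, 32, 44, 88, 176, 352.
Evaluate successive powers at the divisors of 352:
312^1 ≡ 312 (mod 353)
312^2 ≡ 269 (mod 353)
312^4 ≡ 349 (mod 353)
312^8 ≡ 16 (mod 353)
312^11 ≡ 36 (mod 353)
312^16 ≡ 256 (mod 353)
312^22 ≡ 237 (mod 353)
312^32 ≡ 231 (mod 353)
312^44 ≡ 42 (mod 353)
312^88 ≡ 352 (mod 353)
312^176 ≡ 1 (mod 353) ✓
The order of 312 is 176, so the subgroup it generates has 176 elements.
[(Z/353Z)^× : ⟨312⟩] = 352/176 = 2.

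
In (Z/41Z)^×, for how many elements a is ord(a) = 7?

φ(41) = 41 − 1 = 40 = 2^3 · 5.
(Z/41Z)^× is cyclic (|G| = 40); a cyclic group of order m has exactly φ(d) elements of each order d | m, and none otherwise.
Here 40 is not a multiple of 7, so there are no elements of order 7.

0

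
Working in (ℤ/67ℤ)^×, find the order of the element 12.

The order of 12 must divide φ(67) = 67 − 1 = 66 = 2 · 3 · 11.
Divisors of 66: 1, 2, 3, 6, 11, 22, 33, 66.
Check 12^d mod 67 for each divisor in increasing order:
12^1 ≡ 12
12^2 ≡ 10
12^3 ≡ 53
12^6 ≡ 62
12^11 ≡ 30
12^22 ≡ 29
12^33 ≡ 66
12^66 ≡ 1
Hence ord(12) = 66.

66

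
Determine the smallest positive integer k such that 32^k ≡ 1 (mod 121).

22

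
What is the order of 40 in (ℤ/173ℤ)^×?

86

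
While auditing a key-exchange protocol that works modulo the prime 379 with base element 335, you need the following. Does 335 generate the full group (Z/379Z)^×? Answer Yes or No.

No

φ(379) = 379 − 1 = 378 = 2 · 3^3 · 7.
It suffices to check that the order of 335 is not a proper divisor of 378: compute 335^(378/q) for q ∈ {2, 3, 7}.
335^189 ≡ 1 (mod 379)  [q = 2: ≡ 1 ✗]
335^126 ≡ 1 (mod 379)  [q = 3: ≡ 1 ✗]
335^54 ≡ 86 (mod 379)  [q = 7: ≢ 1 ✓]
Since 335^189 ≡ 1, the order of 335 divides 189 < 378, so 335 is not a primitive root.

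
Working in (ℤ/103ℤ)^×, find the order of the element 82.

51

The order of 82 must divide φ(103) = 103 − 1 = 102 = 2 · 3 · 17.
Divisors of 102: 1, 2, 3, 6, 17, 34, 51, 102.
Test each divisor d:
82^1 ≡ 82 (mod 103)
82^2 ≡ 29 (mod 103)
82^3 ≡ 9 (mod 103)
82^6 ≡ 81 (mod 103)
82^17 ≡ 46 (mod 103)
82^34 ≡ 56 (mod 103)
82^51 ≡ 1 (mod 103) ✓
The smallest such exponent is 51, so the order of 82 is 51.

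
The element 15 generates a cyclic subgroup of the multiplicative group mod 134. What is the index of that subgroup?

Since 15 ∈ (Z/134Z)^×, its order divides φ(134) = φ(2)·φ(67) = 1·66 = 66 = 2 · 3 · 11.
Divisors of 66: 1, 2, 3, 6, 11, 22, 33, 66.
Compute 15^d (mod 134) for the divisors d until we hit 1:
15^1 ≡ 15 (mod 134)
15^2 ≡ 91 (mod 134)
15^3 ≡ 25 (mod 134)
15^6 ≡ 89 (mod 134)
15^11 ≡ 1 (mod 134) ✓
So ord_134(15) = 11, hence |⟨15⟩| = 11.
Index = |(Z/134Z)^×| / |⟨15⟩| = 66 / 11 = 6.

6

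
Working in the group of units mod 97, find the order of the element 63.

32

The order of 63 must divide φ(97) = 97 − 1 = 96 = 2^5 · 3.
Divisors of 96: 1, 2, 3, 4, 6, 8, 12, 16, 24, 32, 48, 96.
Compute 63^d (mod 97) for the divisors d until we hit 1:
63^1 ≡ 63
63^2 ≡ 89
63^3 ≡ 78
63^4 ≡ 64
63^6 ≡ 70
63^8 ≡ 22
63^12 ≡ 50
63^16 ≡ 96
63^24 ≡ 75
63^32 ≡ 1
Therefore the multiplicative order of 63 modulo 97 is 32.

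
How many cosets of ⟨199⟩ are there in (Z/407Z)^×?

30

By Lagrange's theorem, ord_407(199) divides φ(407) = φ(11·37) = (11−1)·(37−1) = 10·36 = 360 = 2^3 · 3^2 · 5.
Divisors of 360: 1, 2, 3, 4, 5, 6, 8, 9, 10, 12, 15, 18, 20, 24, 30, 36, 40, 45, 60, 72, 90, 120, 180, 360.
Check 199^d mod 407 for each divisor in increasing order:
199^1 ≡ 199
199^2 ≡ 122
199^3 ≡ 265
199^4 ≡ 232
199^5 ≡ 177
199^6 ≡ 221
199^8 ≡ 100
199^9 ≡ 364
199^10 ≡ 397
199^12 ≡ 1
The order of 199 is 12, so the subgroup it generates has 12 elements.
[(Z/407Z)^× : ⟨199⟩] = 360/12 = 30.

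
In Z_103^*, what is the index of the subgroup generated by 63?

2

Since 63 ∈ (Z/103Z)^×, its order divides φ(103) = 103 − 1 = 102 = 2 · 3 · 17.
Divisors of 102: 1, 2, 3, 6, 17, 34, 51, 102.
Test each divisor d:
63^1 ≡ 63
63^2 ≡ 55
63^3 ≡ 66
63^6 ≡ 30
63^17 ≡ 46
63^34 ≡ 56
63^51 ≡ 1
The order of 63 is 51, so the subgroup it generates has 51 elements.
[(Z/103Z)^× : ⟨63⟩] = 102/51 = 2.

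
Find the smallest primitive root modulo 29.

2

φ(29) = 29 − 1 = 28 = 2^2 · 7.
g is a primitive root iff g^(28/q) ≢ 1 (mod 29) for each prime q ∈ {2, 7}.
g = 2: 2^14 ≡ 28; 2^4 ≡ 16 — none is 1, so 2 is a primitive root.
The smallest primitive root modulo 29 is 2.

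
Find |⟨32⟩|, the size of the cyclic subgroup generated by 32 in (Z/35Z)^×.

12

By Lagrange's theorem, ord_35(32) divides φ(35) = φ(5·7) = (5−1)·(7−1) = 4·6 = 24 = 2^3 · 3.
Divisors of 24: 1, 2, 3, 4, 6, 8, 12, 24.
Compute 32^d (mod 35) for the divisors d until we hit 1:
32^1 ≡ 32 (mod 35)
32^2 ≡ 9 (mod 35)
32^3 ≡ 8 (mod 35)
32^4 ≡ 11 (mod 35)
32^6 ≡ 29 (mod 35)
32^8 ≡ 16 (mod 35)
32^12 ≡ 1 (mod 35) ✓
So ord_35(32) = 12.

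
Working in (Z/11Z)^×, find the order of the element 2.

The order of 2 must divide φ(11) = 11 − 1 = 10 = 2 · 5.
Divisors of 10: 1, 2, 5, 10.
Test each divisor d:
2^1 ≡ 2
2^2 ≡ 4
2^5 ≡ 10
2^10 ≡ 1
So ord_11(2) = 10.

10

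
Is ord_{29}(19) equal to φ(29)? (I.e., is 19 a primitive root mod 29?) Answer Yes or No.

Yes

φ(29) = 29 − 1 = 28 = 2^2 · 7.
Test 19^(28/q) mod 29 for each prime factor q of 28:
19^14 ≡ 28 (mod 29)  [q = 2: ≢ 1 ✓]
19^4 ≡ 24 (mod 29)  [q = 7: ≢ 1 ✓]
All checks pass, so 19 has order 28 and is a primitive root modulo 29.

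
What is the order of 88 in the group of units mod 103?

102

By Lagrange's theorem, ord_103(88) divides φ(103) = 103 − 1 = 102 = 2 · 3 · 17.
Divisors of 102: 1, 2, 3, 6, 17, 34, 51, 102.
Test each divisor d:
88^1 ≡ 88
88^2 ≡ 19
88^3 ≡ 24
88^6 ≡ 61
88^17 ≡ 57
88^34 ≡ 56
88^51 ≡ 102
88^102 ≡ 1
Hence ord(88) = 102.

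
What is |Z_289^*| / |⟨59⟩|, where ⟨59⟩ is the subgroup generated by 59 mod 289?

2

The order of 59 must divide φ(289) = φ(17^2) = 17·(17−1) = 272 = 2^4 · 17.
Divisors of 272: 1, 2, 4, 8, 16, 17, 34, 68, 136, 272.
Compute 59^d (mod 289) for the divisors d until we hit 1:
59^1 ≡ 59 (mod 289)
59^2 ≡ 13 (mod 289)
59^4 ≡ 169 (mod 289)
59^8 ≡ 239 (mod 289)
59^16 ≡ 188 (mod 289)
59^17 ≡ 110 (mod 289)
59^34 ≡ 251 (mod 289)
59^68 ≡ 288 (mod 289)
59^136 ≡ 1 (mod 289) ✓
Thus |⟨59⟩| = ord(59) = 136.
Index = |(Z/289Z)^×| / |⟨59⟩| = 272 / 136 = 2.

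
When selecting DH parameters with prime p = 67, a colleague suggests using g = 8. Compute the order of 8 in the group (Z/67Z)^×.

Since 8 ∈ (Z/67Z)^×, its order divides φ(67) = 67 − 1 = 66 = 2 · 3 · 11.
Divisors of 66: 1, 2, 3, 6, 11, 22, 33, 66.
Evaluate successive powers at the divisors of 66:
8^1 ≡ 8 (mod 67)
8^2 ≡ 64 (mod 67)
8^3 ≡ 43 (mod 67)
8^6 ≡ 40 (mod 67)
8^11 ≡ 66 (mod 67)
8^22 ≡ 1 (mod 67) ✓
So ord_67(8) = 22.

22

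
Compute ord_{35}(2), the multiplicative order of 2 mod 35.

Since 2 ∈ (Z/35Z)^×, its order divides φ(35) = φ(5·7) = (5−1)·(7−1) = 4·6 = 24 = 2^3 · 3.
Divisors of 24: 1, 2, 3, 4, 6, 8, 12, 24.
Compute 2^d (mod 35) for the divisors d until we hit 1:
2^1 ≡ 2 (mod 35)
2^2 ≡ 4 (mod 35)
2^3 ≡ 8 (mod 35)
2^4 ≡ 16 (mod 35)
2^6 ≡ 29 (mod 35)
2^8 ≡ 11 (mod 35)
2^12 ≡ 1 (mod 35) ✓
Hence ord(2) = 12.

12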